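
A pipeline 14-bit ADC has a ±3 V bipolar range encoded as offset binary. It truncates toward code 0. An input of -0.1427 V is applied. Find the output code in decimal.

code 7802

With 16384 levels over 6 V, one step is 366.21 µV.
(-0.1427 − (−3)) / 0.000366211 = 7802.334 LSBs.
⌊·⌋(7802.334) = 7802.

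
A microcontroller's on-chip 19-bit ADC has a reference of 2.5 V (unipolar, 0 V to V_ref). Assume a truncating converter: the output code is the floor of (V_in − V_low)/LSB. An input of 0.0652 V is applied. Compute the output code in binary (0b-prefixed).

code 0b11010101101001 (decimal 13673)

Full-scale span = 2.5 V; LSB = 2.5/2^19 = 4.77 µV.
Input sits at 13673.431 steps above V_low.
So the output code is 13673.
In binary (0b-prefixed): 0b11010101101001.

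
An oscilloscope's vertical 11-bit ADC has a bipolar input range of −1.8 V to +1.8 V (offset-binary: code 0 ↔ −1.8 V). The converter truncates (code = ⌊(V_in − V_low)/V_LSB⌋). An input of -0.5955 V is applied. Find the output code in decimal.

code 685

Full-scale span = 3.6 V; LSB = 3.6/2^11 = 1.758 mV.
(V_in − V_low)/LSB = (-0.5955 − (−1.8)) / 0.00175781 = 685.227.
Floor → code 685.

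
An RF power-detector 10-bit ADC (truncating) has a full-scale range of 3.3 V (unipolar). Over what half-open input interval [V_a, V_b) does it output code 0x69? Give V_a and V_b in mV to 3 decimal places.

LSB = 3.3/2^10 = 3.223 mV.
Code 0x69 = 105 decimal.
V_a = V_low + 105·LSB = 0.338379 V; V_b = V_low + 106·LSB = 0.341602 V.

[338.379 mV, 341.602 mV)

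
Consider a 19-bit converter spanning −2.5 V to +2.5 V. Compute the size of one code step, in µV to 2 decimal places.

9.54 µV

Full-scale span = 5 V.
LSB = 5 / 2^19 = 5 / 524288 = 9.53674e-06 V = 9.54 µV.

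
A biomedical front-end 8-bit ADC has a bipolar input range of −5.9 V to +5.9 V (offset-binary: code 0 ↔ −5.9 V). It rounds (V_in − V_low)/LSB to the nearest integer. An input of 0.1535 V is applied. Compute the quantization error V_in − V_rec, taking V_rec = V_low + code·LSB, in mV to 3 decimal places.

15.219 mV

Step size: 11.8 V ÷ 2^8 = 46.094 mV.
(0.1535 − (−5.9))/0.0460938 = 131.3302; round gives code 131.
V_rec = (−5.9) + 131·0.0460938 = 0.13828125 V.
V_in − V_rec = 0.0152187 V = 15.219 mV.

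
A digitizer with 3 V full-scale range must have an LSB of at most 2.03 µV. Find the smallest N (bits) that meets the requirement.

Number of steps required ≥ 3 V / 2.03 µV = 1477832.51.
Need 2^N ≥ 1477832.51; 2^20 = 1048576, 2^21 = 2097152.
Minimum N = 21.

21 bits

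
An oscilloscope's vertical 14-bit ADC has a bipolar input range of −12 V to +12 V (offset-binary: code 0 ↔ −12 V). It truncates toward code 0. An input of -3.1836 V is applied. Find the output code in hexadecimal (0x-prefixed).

code 0x1782 (decimal 6018)

With 16384 levels over 24 V, one step is 1.465 mV.
Input sits at 6018.662 steps above V_low.
Floor → code 6018.
In hexadecimal (0x-prefixed): 0x1782.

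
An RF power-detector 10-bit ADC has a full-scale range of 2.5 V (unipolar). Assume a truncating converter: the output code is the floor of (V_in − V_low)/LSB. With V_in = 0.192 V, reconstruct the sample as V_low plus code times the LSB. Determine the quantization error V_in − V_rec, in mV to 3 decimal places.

Step size: 2.5 V ÷ 2^10 = 2.441 mV.
(0.192 − 0)/0.00244141 = 78.6432; ⌊·⌋ gives code 78.
V_rec = 0 + 78·0.00244141 = 0.19042969 V.
Error = 0.192 − 0.19042969 = 0.00157031 V = 1.570 mV.

1.570 mV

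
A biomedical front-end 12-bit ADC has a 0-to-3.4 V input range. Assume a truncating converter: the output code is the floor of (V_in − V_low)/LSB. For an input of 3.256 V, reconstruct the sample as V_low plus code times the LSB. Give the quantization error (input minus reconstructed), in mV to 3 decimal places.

0.434 mV

One LSB is 3.4 V / 4096 = 0.830 mV.
(V_in − V_low)/LSB = (3.256 − 0)/0.000830078 = 3922.5224 → code 3922 (floor).
Code 3922 maps back to 0 + 3922×0.000830078 V = 3.2555664 V.
Difference: 0.000433594 V → 0.434 mV.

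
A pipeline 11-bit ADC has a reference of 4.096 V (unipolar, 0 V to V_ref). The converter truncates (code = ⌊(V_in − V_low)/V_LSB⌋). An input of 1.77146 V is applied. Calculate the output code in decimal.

code 885

Full-scale span = 4.096 V; LSB = 4.096/2^11 = 2.000 mV.
Input sits at 885.730 steps above V_low.
So the output code is 885.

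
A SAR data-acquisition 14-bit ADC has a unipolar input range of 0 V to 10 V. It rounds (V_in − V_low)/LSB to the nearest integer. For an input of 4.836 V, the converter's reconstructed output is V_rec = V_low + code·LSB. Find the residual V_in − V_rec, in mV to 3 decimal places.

One LSB is 10 V / 16384 = 0.610 mV.
(4.836 − 0)/0.000610352 = 7923.3024; round gives code 7923.
V_rec = 0 + 7923·0.000610352 = 4.8358154 V.
Difference: 0.00018457 V → 0.185 mV.

0.185 mV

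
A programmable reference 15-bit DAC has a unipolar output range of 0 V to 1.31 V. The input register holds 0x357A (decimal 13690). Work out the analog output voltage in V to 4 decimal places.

LSB = 1.31 V / 2^15 = 39.98 µV.
Code 0x357A = 13690 decimal.
V_out = 0 + 13690 × 3.9978e-05 V = 0.547299 V.

0.5473 V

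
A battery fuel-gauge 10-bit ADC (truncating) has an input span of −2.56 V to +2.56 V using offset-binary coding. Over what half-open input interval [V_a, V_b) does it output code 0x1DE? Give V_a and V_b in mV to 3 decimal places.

[-170.000 mV, -165.000 mV)

LSB = 5.12/2^10 = 5.000 mV.
Code 0x1DE = 478 decimal.
V_a = V_low + 478·LSB = -0.17 V; V_b = V_low + 479·LSB = -0.165 V.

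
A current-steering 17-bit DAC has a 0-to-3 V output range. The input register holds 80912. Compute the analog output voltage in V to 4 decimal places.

LSB = 3 V / 2^17 = 22.89 µV.
V_out = 0 + 80912 × 2.28882e-05 V = 1.85193 V.

1.8519 V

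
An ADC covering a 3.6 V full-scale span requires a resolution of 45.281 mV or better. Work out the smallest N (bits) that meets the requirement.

Number of steps required ≥ 3.6 V / 45.281 mV = 79.50.
Need 2^N ≥ 79.50; 2^6 = 64, 2^7 = 128.
Minimum N = 7.

7 bits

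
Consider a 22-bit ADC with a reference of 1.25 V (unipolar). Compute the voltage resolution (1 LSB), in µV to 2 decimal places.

0.30 µV

Full-scale span = 1.25 V.
LSB = 1.25 / 2^22 = 1.25 / 4194304 = 2.98023e-07 V = 0.30 µV.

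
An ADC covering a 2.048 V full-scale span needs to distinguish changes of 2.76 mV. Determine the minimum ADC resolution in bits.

Number of steps required ≥ 2.048 V / 2.76 mV = 742.03.
Need 2^N ≥ 742.03; 2^9 = 512, 2^10 = 1024.
Minimum N = 10.

10 bits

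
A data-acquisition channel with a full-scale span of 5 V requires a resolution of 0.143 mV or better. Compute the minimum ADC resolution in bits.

Number of steps required ≥ 5 V / 0.143 mV = 34965.03.
Need 2^N ≥ 34965.03; 2^15 = 32768, 2^16 = 65536.
Minimum N = 16.

16 bits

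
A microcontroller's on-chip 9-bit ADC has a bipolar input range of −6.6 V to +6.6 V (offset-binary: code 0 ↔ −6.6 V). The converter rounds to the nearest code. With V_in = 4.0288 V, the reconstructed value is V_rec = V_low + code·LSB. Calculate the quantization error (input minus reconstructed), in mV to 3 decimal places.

LSB = 13.2/2^9 = 25.781 mV.
(V_in − V_low)/LSB = (4.0288 − (−6.6))/0.0257812 = 412.2686 → code 412 (round).
Reconstructed: 4.021875 V.
Difference: 0.006925 V → 6.925 mV.

6.925 mV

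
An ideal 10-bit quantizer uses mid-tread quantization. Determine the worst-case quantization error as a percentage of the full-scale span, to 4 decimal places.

Rounding → worst-case error = ½ LSB = V_FS/2^11, so 100/2048 = 0.0488281 % of full scale.

0.0488 %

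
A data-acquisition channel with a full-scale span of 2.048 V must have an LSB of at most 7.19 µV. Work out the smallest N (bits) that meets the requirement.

19 bits

Number of steps required ≥ 2.048 V / 7.19 µV = 284840.06.
Need 2^N ≥ 284840.06; 2^18 = 262144, 2^19 = 524288.
Minimum N = 19.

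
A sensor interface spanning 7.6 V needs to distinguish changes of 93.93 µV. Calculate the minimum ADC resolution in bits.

17 bits

Number of steps required ≥ 7.6 V / 93.93 µV = 80911.32.
Need 2^N ≥ 80911.32; 2^16 = 65536, 2^17 = 131072.
Minimum N = 17.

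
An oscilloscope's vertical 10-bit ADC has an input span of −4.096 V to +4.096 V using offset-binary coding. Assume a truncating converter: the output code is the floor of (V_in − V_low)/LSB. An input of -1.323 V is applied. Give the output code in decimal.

code 346

Full-scale span = 8.192 V; LSB = 8.192/2^10 = 8.000 mV.
(V_in − V_low)/LSB = (-1.323 − (−4.096)) / 0.008 = 346.625.
⌊·⌋(346.625) = 346.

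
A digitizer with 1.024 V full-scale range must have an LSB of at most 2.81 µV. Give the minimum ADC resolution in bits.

Number of steps required ≥ 1.024 V / 2.81 µV = 364412.81.
Need 2^N ≥ 364412.81; 2^18 = 262144, 2^19 = 524288.
Minimum N = 19.

19 bits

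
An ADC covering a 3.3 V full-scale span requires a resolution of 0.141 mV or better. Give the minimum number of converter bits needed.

15 bits

Number of steps required ≥ 3.3 V / 0.141 mV = 23404.26.
Need 2^N ≥ 23404.26; 2^14 = 16384, 2^15 = 32768.
Minimum N = 15.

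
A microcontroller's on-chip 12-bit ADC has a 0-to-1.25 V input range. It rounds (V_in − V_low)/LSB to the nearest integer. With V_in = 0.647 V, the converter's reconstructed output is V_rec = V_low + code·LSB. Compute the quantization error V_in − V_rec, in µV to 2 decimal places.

27.34 µV

LSB = 1.25/2^12 = 305.18 µV.
(0.647 − 0)/0.000305176 = 2120.0896; round gives code 2120.
Code 2120 maps back to 0 + 2120×0.000305176 V = 0.64697266 V.
Error = 0.647 − 0.64697266 = 2.73438e-05 V = 27.34 µV.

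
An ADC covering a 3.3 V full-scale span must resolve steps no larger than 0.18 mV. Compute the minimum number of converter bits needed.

Number of steps required ≥ 3.3 V / 0.18 mV = 18333.33.
Need 2^N ≥ 18333.33; 2^14 = 16384, 2^15 = 32768.
Minimum N = 15.

15 bits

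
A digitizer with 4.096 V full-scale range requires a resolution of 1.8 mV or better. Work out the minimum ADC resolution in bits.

Number of steps required ≥ 4.096 V / 1.8 mV = 2275.56.
Need 2^N ≥ 2275.56; 2^11 = 2048, 2^12 = 4096.
Minimum N = 12.

12 bits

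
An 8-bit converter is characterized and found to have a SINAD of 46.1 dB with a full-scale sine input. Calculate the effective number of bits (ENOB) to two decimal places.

ENOB = (SINAD − 1.76) / 6.02 = (46.1 − 1.76)/6.02 = 7.365.

7.37 bits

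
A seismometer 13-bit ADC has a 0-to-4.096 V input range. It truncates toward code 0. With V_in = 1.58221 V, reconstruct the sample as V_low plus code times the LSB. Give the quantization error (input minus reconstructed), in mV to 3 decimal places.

0.210 mV

Step size: 4.096 V ÷ 2^13 = 0.500 mV.
Scaled input = 3164.4200 LSBs, so code = 3164.
Reconstructed: 1.582 V.
Error = 1.58221 − 1.582 = 0.00021 V = 0.210 mV.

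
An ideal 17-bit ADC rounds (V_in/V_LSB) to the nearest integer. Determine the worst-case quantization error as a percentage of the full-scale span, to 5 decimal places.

Rounding → worst-case error = ½ LSB = V_FS/2^18, so 100/262144 = 0.00038147 % of full scale.

0.00038 %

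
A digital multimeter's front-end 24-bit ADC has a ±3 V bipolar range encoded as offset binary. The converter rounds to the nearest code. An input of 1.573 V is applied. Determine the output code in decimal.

code 12787035

Full-scale span = 6 V; LSB = 6/2^24 = 0.36 µV.
(1.573 − (−3)) / 3.57628e-07 = 12787034.795 LSBs.
Round → code 12787035.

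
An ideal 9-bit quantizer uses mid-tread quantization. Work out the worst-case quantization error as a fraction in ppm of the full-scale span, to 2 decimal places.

Rounding → worst-case error = ½ LSB = V_FS/2^10, so 1e+06/1024 = 976.562 ppm of full scale.

976.56 ppm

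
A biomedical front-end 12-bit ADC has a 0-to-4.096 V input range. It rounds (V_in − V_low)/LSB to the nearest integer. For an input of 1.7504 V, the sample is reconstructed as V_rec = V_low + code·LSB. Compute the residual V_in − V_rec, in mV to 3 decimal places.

0.400 mV

Step size: 4.096 V ÷ 2^12 = 1.000 mV.
(V_in − V_low)/LSB = (1.7504 − 0)/0.001 = 1750.4000 → code 1750 (round).
Code 1750 maps back to 0 + 1750×0.001 V = 1.75 V.
Difference: 0.0004 V → 0.400 mV.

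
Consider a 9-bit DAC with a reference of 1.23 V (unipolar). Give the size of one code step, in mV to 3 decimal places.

Full-scale span = 1.23 V.
LSB = 1.23 / 2^9 = 1.23 / 512 = 0.00240234 V = 2.402 mV.

2.402 mV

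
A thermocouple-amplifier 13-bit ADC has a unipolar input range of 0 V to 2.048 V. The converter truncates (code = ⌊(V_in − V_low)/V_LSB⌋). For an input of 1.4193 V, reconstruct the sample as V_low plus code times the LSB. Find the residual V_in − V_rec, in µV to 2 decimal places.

One LSB is 2.048 V / 8192 = 250.00 µV.
(1.4193 − 0)/0.00025 = 5677.2000; ⌊·⌋ gives code 5677.
Reconstructed: 1.41925 V.
V_in − V_rec = 5e-05 V = 50.00 µV.

50.00 µV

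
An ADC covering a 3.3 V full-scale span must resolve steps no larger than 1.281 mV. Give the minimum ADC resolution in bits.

12 bits

Number of steps required ≥ 3.3 V / 1.281 mV = 2576.11.
Need 2^N ≥ 2576.11; 2^11 = 2048, 2^12 = 4096.
Minimum N = 12.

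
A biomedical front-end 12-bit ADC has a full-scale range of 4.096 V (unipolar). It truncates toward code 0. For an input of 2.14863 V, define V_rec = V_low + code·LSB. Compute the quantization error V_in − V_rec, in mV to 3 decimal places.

Step size: 4.096 V ÷ 2^12 = 1.000 mV.
(2.14863 − 0)/0.001 = 2148.6300; ⌊·⌋ gives code 2148.
Code 2148 maps back to 0 + 2148×0.001 V = 2.148 V.
Error = 2.14863 − 2.148 = 0.00063 V = 0.630 mV.

0.630 mV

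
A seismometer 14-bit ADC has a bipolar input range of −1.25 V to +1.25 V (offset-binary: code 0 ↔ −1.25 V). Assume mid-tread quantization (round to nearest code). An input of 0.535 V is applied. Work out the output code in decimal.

LSB = 2.5 V / 16384 = 152.59 µV.
(V_in − V_low)/LSB = (0.535 − (−1.25)) / 0.000152588 = 11698.176.
round(11698.176) = 11698.

code 11698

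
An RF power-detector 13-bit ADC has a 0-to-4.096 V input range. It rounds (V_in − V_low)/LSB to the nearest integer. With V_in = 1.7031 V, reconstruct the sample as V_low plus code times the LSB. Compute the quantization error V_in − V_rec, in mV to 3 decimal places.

0.100 mV

LSB = 4.096/2^13 = 0.500 mV.
Scaled input = 3406.2000 LSBs, so code = 3406.
Reconstructed: 1.703 V.
Difference: 0.0001 V → 0.100 mV.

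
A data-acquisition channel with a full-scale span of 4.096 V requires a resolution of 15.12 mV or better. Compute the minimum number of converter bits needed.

9 bits

Number of steps required ≥ 4.096 V / 15.12 mV = 270.90.
Need 2^N ≥ 270.90; 2^8 = 256, 2^9 = 512.
Minimum N = 9.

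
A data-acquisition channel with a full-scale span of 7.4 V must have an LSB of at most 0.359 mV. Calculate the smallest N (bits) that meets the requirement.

15 bits

Number of steps required ≥ 7.4 V / 0.359 mV = 20612.81.
Need 2^N ≥ 20612.81; 2^14 = 16384, 2^15 = 32768.
Minimum N = 15.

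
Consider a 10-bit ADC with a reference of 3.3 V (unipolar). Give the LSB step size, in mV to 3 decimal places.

3.223 mV

Full-scale span = 3.3 V.
LSB = 3.3 / 2^10 = 3.3 / 1024 = 0.00322266 V = 3.223 mV.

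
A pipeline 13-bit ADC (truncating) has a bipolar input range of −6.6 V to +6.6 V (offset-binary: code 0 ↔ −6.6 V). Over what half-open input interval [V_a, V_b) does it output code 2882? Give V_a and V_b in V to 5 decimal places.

LSB = 13.2/2^13 = 1.611 mV.
V_a = V_low + 2882·LSB = -1.95615 V; V_b = V_low + 2883·LSB = -1.95454 V.

[-1.95615 V, -1.95454 V)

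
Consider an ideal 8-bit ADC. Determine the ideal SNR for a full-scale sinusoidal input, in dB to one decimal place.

49.9 dB

SNR ≈ 6.02·N + 1.76 dB = 6.02·8 + 1.76 = 49.92 dB.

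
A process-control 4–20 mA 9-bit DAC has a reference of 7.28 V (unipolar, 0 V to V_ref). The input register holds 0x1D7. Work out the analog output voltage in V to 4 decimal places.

6.6970 V

LSB = 7.28 V / 2^9 = 14.219 mV.
Code 0x1D7 = 471 decimal.
V_out = 0 + 471 × 0.0142188 V = 6.69703 V.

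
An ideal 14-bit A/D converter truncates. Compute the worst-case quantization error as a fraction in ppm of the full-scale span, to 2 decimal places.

Truncating → worst-case error = 1 LSB = V_FS/2^14, so 1e+06/16384 = 61.0352 ppm of full scale.

61.04 ppm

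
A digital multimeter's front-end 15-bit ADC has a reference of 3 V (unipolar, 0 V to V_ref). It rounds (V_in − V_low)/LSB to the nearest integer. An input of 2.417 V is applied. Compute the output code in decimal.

LSB = 3 V / 32768 = 91.55 µV.
Input sits at 26400.085 steps above V_low.
Round → code 26400.

code 26400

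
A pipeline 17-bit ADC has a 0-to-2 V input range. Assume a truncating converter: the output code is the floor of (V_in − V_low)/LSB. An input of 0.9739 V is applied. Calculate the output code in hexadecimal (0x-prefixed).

code 0xF951 (decimal 63825)

LSB = 2 V / 131072 = 15.26 µV.
(0.9739 − 0) / 1.52588e-05 = 63825.510 LSBs.
⌊·⌋(63825.510) = 63825.
In hexadecimal (0x-prefixed): 0xF951.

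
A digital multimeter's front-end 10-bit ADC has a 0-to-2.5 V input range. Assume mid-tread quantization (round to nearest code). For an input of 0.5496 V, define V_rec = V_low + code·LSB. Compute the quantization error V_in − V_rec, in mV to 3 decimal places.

0.284 mV

One LSB is 2.5 V / 1024 = 2.441 mV.
Scaled input = 225.1162 LSBs, so code = 225.
Code 225 maps back to 0 + 225×0.00244141 V = 0.54931641 V.
V_in − V_rec = 0.000283594 V = 0.284 mV.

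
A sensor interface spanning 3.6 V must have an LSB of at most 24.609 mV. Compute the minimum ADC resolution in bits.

Number of steps required ≥ 3.6 V / 24.609 mV = 146.29.
Need 2^N ≥ 146.29; 2^7 = 128, 2^8 = 256.
Minimum N = 8.

8 bits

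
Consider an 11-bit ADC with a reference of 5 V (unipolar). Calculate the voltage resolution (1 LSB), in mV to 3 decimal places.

2.441 mV

Full-scale span = 5 V.
LSB = 5 / 2^11 = 5 / 2048 = 0.00244141 V = 2.441 mV.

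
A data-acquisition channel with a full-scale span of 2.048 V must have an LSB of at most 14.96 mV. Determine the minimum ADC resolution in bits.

Number of steps required ≥ 2.048 V / 14.96 mV = 136.90.
Need 2^N ≥ 136.90; 2^7 = 128, 2^8 = 256.
Minimum N = 8.

8 bits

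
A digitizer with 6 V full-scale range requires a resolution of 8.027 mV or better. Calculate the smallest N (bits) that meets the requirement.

10 bits

Number of steps required ≥ 6 V / 8.027 mV = 747.48.
Need 2^N ≥ 747.48; 2^9 = 512, 2^10 = 1024.
Minimum N = 10.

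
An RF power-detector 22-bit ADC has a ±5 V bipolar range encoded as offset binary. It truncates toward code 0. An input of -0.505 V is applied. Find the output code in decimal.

With 4194304 levels over 10 V, one step is 2.38 µV.
(V_in − V_low)/LSB = (-0.505 − (−5)) / 2.38419e-06 = 1885339.648.
So the output code is 1885339.

code 1885339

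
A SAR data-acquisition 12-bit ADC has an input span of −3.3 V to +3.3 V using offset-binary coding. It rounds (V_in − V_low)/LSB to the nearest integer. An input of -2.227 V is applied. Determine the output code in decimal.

code 666

LSB = 6.6 V / 4096 = 1.611 mV.
(V_in − V_low)/LSB = (-2.227 − (−3.3)) / 0.00161133 = 665.910.
Round → code 666.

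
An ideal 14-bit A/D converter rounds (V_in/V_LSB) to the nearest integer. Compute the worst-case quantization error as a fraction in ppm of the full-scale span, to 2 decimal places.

30.52 ppm

Rounding → worst-case error = ½ LSB = V_FS/2^15, so 1e+06/32768 = 30.5176 ppm of full scale.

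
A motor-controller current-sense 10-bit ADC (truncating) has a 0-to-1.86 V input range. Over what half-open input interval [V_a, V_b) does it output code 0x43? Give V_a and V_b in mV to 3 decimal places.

LSB = 1.86/2^10 = 1.816 mV.
Code 0x43 = 67 decimal.
V_a = V_low + 67·LSB = 0.121699 V; V_b = V_low + 68·LSB = 0.123516 V.

[121.699 mV, 123.516 mV)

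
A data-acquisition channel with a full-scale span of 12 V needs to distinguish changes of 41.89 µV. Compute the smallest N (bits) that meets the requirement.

Number of steps required ≥ 12 V / 41.89 µV = 286464.55.
Need 2^N ≥ 286464.55; 2^18 = 262144, 2^19 = 524288.
Minimum N = 19.

19 bits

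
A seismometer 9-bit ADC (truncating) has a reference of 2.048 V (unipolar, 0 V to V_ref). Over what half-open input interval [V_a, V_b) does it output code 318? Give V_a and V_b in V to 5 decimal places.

[1.27200 V, 1.27600 V)

LSB = 2.048/2^9 = 4.000 mV.
V_a = V_low + 318·LSB = 1.272 V; V_b = V_low + 319·LSB = 1.276 V.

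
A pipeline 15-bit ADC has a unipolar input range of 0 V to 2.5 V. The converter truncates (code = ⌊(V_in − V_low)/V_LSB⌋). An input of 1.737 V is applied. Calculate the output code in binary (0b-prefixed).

code 0b101100011101111 (decimal 22767)

LSB = 2.5 V / 32768 = 76.29 µV.
(1.737 − 0) / 7.62939e-05 = 22767.206 LSBs.
Floor → code 22767.
In binary (0b-prefixed): 0b101100011101111.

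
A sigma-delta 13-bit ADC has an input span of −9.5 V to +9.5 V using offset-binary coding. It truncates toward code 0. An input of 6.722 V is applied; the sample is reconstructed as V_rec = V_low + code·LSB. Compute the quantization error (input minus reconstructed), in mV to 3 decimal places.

One LSB is 19 V / 8192 = 2.319 mV.
Scaled input = 6994.2434 LSBs, so code = 6994.
Code 6994 maps back to (−9.5) + 6994×0.00231934 V = 6.7214355 V.
Error = 6.722 − 6.7214355 = 0.000564453 V = 0.564 mV.

0.564 mV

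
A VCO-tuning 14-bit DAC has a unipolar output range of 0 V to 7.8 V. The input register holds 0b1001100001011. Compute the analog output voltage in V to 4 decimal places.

LSB = 7.8 V / 2^14 = 476.07 µV.
Code 0b1001100001011 = 4875 decimal.
V_out = 0 + 4875 × 0.000476074 V = 2.32086 V.

2.3209 V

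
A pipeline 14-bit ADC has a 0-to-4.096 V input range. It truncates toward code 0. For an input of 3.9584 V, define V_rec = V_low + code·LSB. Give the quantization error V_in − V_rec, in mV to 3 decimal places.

Step size: 4.096 V ÷ 2^14 = 250.00 µV.
(V_in − V_low)/LSB = (3.9584 − 0)/0.00025 = 15833.6000 → code 15833 (floor).
Code 15833 maps back to 0 + 15833×0.00025 V = 3.95825 V.
Difference: 0.00015 V → 0.150 mV.

0.150 mV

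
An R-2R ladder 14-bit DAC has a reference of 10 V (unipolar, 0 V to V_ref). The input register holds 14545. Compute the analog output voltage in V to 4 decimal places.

LSB = 10 V / 2^14 = 0.610 mV.
V_out = 0 + 14545 × 0.000610352 V = 8.87756 V.

8.8776 V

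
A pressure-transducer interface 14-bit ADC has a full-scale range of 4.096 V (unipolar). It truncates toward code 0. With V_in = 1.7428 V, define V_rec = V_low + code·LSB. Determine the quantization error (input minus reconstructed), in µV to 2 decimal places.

50.00 µV

One LSB is 4.096 V / 16384 = 250.00 µV.
(1.7428 − 0)/0.00025 = 6971.2000; ⌊·⌋ gives code 6971.
Reconstructed: 1.74275 V.
Difference: 5e-05 V → 50.00 µV.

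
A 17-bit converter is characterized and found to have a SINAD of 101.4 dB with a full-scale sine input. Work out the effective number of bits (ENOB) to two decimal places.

16.55 bits

ENOB = (SINAD − 1.76) / 6.02 = (101.4 − 1.76)/6.02 = 16.551.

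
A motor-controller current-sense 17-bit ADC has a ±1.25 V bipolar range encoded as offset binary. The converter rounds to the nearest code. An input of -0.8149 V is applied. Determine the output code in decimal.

code 22812

Full-scale span = 2.5 V; LSB = 2.5/2^17 = 19.07 µV.
(V_in − V_low)/LSB = (-0.8149 − (−1.25)) / 1.90735e-05 = 22811.771.
So the output code is 22812.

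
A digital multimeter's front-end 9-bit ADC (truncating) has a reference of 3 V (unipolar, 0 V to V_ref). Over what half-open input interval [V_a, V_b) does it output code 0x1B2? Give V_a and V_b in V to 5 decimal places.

[2.54297 V, 2.54883 V)

LSB = 3/2^9 = 5.859 mV.
Code 0x1B2 = 434 decimal.
V_a = V_low + 434·LSB = 2.54297 V; V_b = V_low + 435·LSB = 2.54883 V.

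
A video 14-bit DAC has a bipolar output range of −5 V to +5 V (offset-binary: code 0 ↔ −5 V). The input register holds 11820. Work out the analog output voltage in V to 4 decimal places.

2.2144 V

LSB = 10 V / 2^14 = 0.610 mV.
V_out = (−5) + 11820 × 0.000610352 V = 2.21436 V.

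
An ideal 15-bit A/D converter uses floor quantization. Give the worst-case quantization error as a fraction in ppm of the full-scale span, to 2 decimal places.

30.52 ppm

Truncating → worst-case error = 1 LSB = V_FS/2^15, so 1e+06/32768 = 30.5176 ppm of full scale.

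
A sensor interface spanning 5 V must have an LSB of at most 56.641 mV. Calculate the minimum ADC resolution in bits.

7 bits

Number of steps required ≥ 5 V / 56.641 mV = 88.28.
Need 2^N ≥ 88.28; 2^6 = 64, 2^7 = 128.
Minimum N = 7.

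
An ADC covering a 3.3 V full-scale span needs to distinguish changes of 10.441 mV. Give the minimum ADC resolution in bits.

9 bits

Number of steps required ≥ 3.3 V / 10.441 mV = 316.06.
Need 2^N ≥ 316.06; 2^8 = 256, 2^9 = 512.
Minimum N = 9.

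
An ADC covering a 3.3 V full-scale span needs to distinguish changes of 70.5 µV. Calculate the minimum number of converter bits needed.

16 bits

Number of steps required ≥ 3.3 V / 70.5 µV = 46808.51.
Need 2^N ≥ 46808.51; 2^15 = 32768, 2^16 = 65536.
Minimum N = 16.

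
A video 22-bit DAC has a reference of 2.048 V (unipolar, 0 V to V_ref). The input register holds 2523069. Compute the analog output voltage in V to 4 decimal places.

LSB = 2.048 V / 2^22 = 0.49 µV.
V_out = 0 + 2523069 × 4.88281e-07 V = 1.23197 V.

1.2320 V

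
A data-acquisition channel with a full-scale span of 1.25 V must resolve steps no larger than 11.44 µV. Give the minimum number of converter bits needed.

17 bits

Number of steps required ≥ 1.25 V / 11.44 µV = 109265.73.
Need 2^N ≥ 109265.73; 2^16 = 65536, 2^17 = 131072.
Minimum N = 17.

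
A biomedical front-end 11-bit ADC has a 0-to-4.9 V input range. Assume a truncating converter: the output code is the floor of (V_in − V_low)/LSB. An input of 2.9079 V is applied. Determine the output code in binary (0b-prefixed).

With 2048 levels over 4.9 V, one step is 2.393 mV.
(V_in − V_low)/LSB = (2.9079 − 0) / 0.00239258 = 1215.384.
So the output code is 1215.
In binary (0b-prefixed): 0b10010111111.

code 0b10010111111 (decimal 1215)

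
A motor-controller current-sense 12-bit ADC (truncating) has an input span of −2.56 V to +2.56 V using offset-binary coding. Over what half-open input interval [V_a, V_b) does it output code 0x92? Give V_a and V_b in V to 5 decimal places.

LSB = 5.12/2^12 = 1.250 mV.
Code 0x92 = 146 decimal.
V_a = V_low + 146·LSB = -2.3775 V; V_b = V_low + 147·LSB = -2.37625 V.

[-2.37750 V, -2.37625 V)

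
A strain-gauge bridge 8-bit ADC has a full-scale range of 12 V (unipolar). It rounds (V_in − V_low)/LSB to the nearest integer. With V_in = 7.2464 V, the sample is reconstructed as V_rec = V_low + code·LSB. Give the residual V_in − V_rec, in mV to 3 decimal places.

-19.225 mV

Step size: 12 V ÷ 2^8 = 46.875 mV.
Scaled input = 154.5899 LSBs, so code = 155.
Code 155 maps back to 0 + 155×0.046875 V = 7.265625 V.
Error = 7.2464 − 7.265625 = -0.019225 V = -19.225 mV.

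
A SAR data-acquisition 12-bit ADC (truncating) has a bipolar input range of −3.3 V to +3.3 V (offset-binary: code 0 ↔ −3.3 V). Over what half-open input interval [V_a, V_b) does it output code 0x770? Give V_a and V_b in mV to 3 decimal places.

[-232.031 mV, -230.420 mV)

LSB = 6.6/2^12 = 1.611 mV.
Code 0x770 = 1904 decimal.
V_a = V_low + 1904·LSB = -0.232031 V; V_b = V_low + 1905·LSB = -0.23042 V.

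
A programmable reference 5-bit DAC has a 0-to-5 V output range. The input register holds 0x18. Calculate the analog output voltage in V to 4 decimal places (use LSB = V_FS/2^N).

3.7500 V

LSB = 5 V / 2^5 = 156.250 mV.
Code 0x18 = 24 decimal.
V_out = 0 + 24 × 0.15625 V = 3.75 V.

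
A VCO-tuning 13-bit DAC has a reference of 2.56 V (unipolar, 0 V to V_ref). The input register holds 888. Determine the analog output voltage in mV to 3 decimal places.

277.500 mV

LSB = 2.56 V / 2^13 = 312.50 µV.
V_out = 0 + 888 × 0.0003125 V = 0.2775 V.
= 277.500 mV.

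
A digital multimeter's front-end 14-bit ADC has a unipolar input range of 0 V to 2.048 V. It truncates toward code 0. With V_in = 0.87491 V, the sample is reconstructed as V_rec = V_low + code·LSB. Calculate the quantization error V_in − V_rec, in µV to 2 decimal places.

One LSB is 2.048 V / 16384 = 125.00 µV.
(0.87491 − 0)/0.000125 = 6999.2800; ⌊·⌋ gives code 6999.
Code 6999 maps back to 0 + 6999×0.000125 V = 0.874875 V.
Error = 0.87491 − 0.874875 = 3.5e-05 V = 35.00 µV.

35.00 µV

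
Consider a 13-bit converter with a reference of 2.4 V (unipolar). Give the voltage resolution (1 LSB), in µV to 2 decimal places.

292.97 µV

Full-scale span = 2.4 V.
LSB = 2.4 / 2^13 = 2.4 / 8192 = 0.000292969 V = 292.97 µV.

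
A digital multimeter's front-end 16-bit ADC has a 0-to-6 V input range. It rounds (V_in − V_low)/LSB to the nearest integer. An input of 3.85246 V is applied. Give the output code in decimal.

Full-scale span = 6 V; LSB = 6/2^16 = 91.55 µV.
(V_in − V_low)/LSB = (3.85246 − 0) / 9.15527e-05 = 42079.136.
round(42079.136) = 42079.

code 42079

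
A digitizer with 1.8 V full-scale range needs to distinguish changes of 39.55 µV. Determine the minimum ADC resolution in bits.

16 bits

Number of steps required ≥ 1.8 V / 39.55 µV = 45512.01.
Need 2^N ≥ 45512.01; 2^15 = 32768, 2^16 = 65536.
Minimum N = 16.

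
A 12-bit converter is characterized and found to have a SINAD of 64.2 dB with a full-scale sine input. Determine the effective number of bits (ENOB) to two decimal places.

ENOB = (SINAD − 1.76) / 6.02 = (64.2 − 1.76)/6.02 = 10.372.

10.37 bits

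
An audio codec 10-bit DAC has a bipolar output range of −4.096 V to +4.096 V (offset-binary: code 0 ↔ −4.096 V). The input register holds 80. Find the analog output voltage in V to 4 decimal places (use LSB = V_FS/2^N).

LSB = 8.192 V / 2^10 = 8.000 mV.
V_out = (−4.096) + 80 × 0.008 V = -3.456 V.

-3.4560 V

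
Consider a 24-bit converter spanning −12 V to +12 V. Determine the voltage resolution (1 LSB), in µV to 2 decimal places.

Full-scale span = 24 V.
LSB = 24 / 2^24 = 24 / 16777216 = 1.43051e-06 V = 1.43 µV.

1.43 µV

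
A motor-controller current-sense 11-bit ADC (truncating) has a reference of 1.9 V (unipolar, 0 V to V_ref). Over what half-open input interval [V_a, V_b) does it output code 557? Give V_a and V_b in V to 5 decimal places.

[0.51675 V, 0.51768 V)

LSB = 1.9/2^11 = 0.928 mV.
V_a = V_low + 557·LSB = 0.516748 V; V_b = V_low + 558·LSB = 0.517676 V.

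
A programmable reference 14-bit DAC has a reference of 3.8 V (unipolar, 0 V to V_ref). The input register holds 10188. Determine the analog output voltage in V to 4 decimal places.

2.3629 V

LSB = 3.8 V / 2^14 = 231.93 µV.
V_out = 0 + 10188 × 0.000231934 V = 2.36294 V.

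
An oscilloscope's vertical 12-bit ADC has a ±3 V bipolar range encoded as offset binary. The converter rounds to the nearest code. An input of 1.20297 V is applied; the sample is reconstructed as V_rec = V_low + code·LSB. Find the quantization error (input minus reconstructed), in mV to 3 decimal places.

Step size: 6 V ÷ 2^12 = 1.465 mV.
(V_in − V_low)/LSB = (1.20297 − (−3))/0.00146484 = 2869.2275 → code 2869 (round).
Code 2869 maps back to (−3) + 2869×0.00146484 V = 1.2026367 V.
Difference: 0.000333281 V → 0.333 mV.

0.333 mV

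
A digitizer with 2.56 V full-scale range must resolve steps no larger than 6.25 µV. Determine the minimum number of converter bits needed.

Number of steps required ≥ 2.56 V / 6.25 µV = 409600.00.
Need 2^N ≥ 409600.00; 2^18 = 262144, 2^19 = 524288.
Minimum N = 19.

19 bits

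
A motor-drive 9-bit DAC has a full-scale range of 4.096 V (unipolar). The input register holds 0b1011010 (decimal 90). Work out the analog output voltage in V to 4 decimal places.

LSB = 4.096 V / 2^9 = 8.000 mV.
Code 0b1011010 = 90 decimal.
V_out = 0 + 90 × 0.008 V = 0.72 V.

0.7200 V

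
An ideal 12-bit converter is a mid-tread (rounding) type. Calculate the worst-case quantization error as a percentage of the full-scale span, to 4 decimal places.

Rounding → worst-case error = ½ LSB = V_FS/2^13, so 100/8192 = 0.012207 % of full scale.

0.0122 %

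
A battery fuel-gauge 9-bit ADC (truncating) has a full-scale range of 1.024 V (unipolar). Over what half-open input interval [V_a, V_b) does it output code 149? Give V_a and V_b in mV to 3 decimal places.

LSB = 1.024/2^9 = 2.000 mV.
V_a = V_low + 149·LSB = 0.298 V; V_b = V_low + 150·LSB = 0.3 V.

[298.000 mV, 300.000 mV)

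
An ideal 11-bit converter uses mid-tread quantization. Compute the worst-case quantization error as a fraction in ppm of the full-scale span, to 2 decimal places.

244.14 ppm

Rounding → worst-case error = ½ LSB = V_FS/2^12, so 1e+06/4096 = 244.141 ppm of full scale.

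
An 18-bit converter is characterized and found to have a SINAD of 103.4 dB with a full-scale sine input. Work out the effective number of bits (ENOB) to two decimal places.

16.88 bits

ENOB = (SINAD − 1.76) / 6.02 = (103.4 − 1.76)/6.02 = 16.884.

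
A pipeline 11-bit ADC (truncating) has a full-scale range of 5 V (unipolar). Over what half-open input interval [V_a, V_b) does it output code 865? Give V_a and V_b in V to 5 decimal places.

[2.11182 V, 2.11426 V)

LSB = 5/2^11 = 2.441 mV.
V_a = V_low + 865·LSB = 2.11182 V; V_b = V_low + 866·LSB = 2.11426 V.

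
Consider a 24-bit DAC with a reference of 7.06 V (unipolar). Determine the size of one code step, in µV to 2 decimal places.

Full-scale span = 7.06 V.
LSB = 7.06 / 2^24 = 7.06 / 16777216 = 4.20809e-07 V = 0.42 µV.

0.42 µV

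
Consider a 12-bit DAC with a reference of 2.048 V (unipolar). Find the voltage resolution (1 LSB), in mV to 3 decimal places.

Full-scale span = 2.048 V.
LSB = 2.048 / 2^12 = 2.048 / 4096 = 0.0005 V = 0.500 mV.

0.500 mV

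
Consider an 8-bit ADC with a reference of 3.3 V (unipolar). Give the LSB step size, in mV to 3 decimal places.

Full-scale span = 3.3 V.
LSB = 3.3 / 2^8 = 3.3 / 256 = 0.0128906 V = 12.891 mV.

12.891 mV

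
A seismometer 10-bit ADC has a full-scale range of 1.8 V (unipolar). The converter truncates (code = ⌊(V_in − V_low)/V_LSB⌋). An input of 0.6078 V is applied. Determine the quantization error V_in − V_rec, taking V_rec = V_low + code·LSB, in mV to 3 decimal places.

One LSB is 1.8 V / 1024 = 1.758 mV.
(V_in − V_low)/LSB = (0.6078 − 0)/0.00175781 = 345.7707 → code 345 (floor).
V_rec = 0 + 345·0.00175781 = 0.60644531 V.
Error = 0.6078 − 0.60644531 = 0.00135469 V = 1.355 mV.

1.355 mV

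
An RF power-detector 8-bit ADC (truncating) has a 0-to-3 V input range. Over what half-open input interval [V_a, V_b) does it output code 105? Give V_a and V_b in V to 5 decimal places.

[1.23047 V, 1.24219 V)

LSB = 3/2^8 = 11.719 mV.
V_a = V_low + 105·LSB = 1.23047 V; V_b = V_low + 106·LSB = 1.24219 V.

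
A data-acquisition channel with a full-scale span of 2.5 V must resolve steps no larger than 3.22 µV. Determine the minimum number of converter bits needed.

Number of steps required ≥ 2.5 V / 3.22 µV = 776397.52.
Need 2^N ≥ 776397.52; 2^19 = 524288, 2^20 = 1048576.
Minimum N = 20.

20 bits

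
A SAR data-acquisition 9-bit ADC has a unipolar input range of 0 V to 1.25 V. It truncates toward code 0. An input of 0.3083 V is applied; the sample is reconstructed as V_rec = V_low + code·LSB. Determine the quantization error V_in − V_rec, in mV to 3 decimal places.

0.683 mV

LSB = 1.25/2^9 = 2.441 mV.
Scaled input = 126.2797 LSBs, so code = 126.
V_rec = 0 + 126·0.00244141 = 0.30761719 V.
Difference: 0.000682813 V → 0.683 mV.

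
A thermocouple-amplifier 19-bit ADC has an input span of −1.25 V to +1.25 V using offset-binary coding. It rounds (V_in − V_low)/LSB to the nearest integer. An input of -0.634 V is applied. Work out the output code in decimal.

Full-scale span = 2.5 V; LSB = 2.5/2^19 = 4.77 µV.
Input sits at 129184.563 steps above V_low.
round(129184.563) = 129185.

code 129185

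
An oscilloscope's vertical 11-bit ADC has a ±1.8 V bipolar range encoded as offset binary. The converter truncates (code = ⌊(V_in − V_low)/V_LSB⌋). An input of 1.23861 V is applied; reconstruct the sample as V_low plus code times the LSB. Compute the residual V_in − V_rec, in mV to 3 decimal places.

Step size: 3.6 V ÷ 2^11 = 1.758 mV.
Scaled input = 1728.6315 LSBs, so code = 1728.
Reconstructed: 1.2375 V.
Error = 1.23861 − 1.2375 = 0.00111 V = 1.110 mV.

1.110 mV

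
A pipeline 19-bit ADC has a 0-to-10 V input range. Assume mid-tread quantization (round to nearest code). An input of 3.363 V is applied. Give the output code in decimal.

With 524288 levels over 10 V, one step is 19.07 µV.
(V_in − V_low)/LSB = (3.363 − 0) / 1.90735e-05 = 176318.054.
Round → code 176318.

code 176318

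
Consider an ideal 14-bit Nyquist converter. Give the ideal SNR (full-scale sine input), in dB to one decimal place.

86.0 dB

SNR ≈ 6.02·N + 1.76 dB = 6.02·14 + 1.76 = 86.04 dB.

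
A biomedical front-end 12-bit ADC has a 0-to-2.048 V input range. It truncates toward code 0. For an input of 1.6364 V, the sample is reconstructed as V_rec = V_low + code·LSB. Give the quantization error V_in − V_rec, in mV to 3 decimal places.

0.400 mV

Step size: 2.048 V ÷ 2^12 = 0.500 mV.
Scaled input = 3272.8000 LSBs, so code = 3272.
V_rec = 0 + 3272·0.0005 = 1.636 V.
Difference: 0.0004 V → 0.400 mV.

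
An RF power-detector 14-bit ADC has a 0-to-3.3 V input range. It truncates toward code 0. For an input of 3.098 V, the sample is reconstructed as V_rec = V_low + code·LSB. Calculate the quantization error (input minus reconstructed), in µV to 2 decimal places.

LSB = 3.3/2^14 = 201.42 µV.
Scaled input = 15381.1006 LSBs, so code = 15381.
Reconstructed: 3.0979797 V.
Difference: 2.02637e-05 V → 20.26 µV.

20.26 µV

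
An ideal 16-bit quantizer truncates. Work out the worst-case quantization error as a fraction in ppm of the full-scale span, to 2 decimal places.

Truncating → worst-case error = 1 LSB = V_FS/2^16, so 1e+06/65536 = 15.2588 ppm of full scale.

15.26 ppm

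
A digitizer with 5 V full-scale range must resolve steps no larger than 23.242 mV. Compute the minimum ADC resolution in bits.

8 bits

Number of steps required ≥ 5 V / 23.242 mV = 215.13.
Need 2^N ≥ 215.13; 2^7 = 128, 2^8 = 256.
Minimum N = 8.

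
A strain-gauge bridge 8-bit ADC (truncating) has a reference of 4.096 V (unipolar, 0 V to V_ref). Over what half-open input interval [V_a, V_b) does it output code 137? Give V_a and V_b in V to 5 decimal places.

[2.19200 V, 2.20800 V)

LSB = 4.096/2^8 = 16.000 mV.
V_a = V_low + 137·LSB = 2.192 V; V_b = V_low + 138·LSB = 2.208 V.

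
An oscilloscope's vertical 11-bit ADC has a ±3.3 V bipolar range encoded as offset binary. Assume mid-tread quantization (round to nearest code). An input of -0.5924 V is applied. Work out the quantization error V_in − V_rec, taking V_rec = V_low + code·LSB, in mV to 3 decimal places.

Step size: 6.6 V ÷ 2^11 = 3.223 mV.
(-0.5924 − (−3.3))/0.00322266 = 840.1765; round gives code 840.
Code 840 maps back to (−3.3) + 840×0.00322266 V = -0.59296875 V.
V_in − V_rec = 0.00056875 V = 0.569 mV.

0.569 mV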